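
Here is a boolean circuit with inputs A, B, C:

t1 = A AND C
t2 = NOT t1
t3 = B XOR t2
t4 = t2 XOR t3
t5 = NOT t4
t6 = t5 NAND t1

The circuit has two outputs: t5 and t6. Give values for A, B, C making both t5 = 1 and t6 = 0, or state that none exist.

Check with A=1, B=0, C=1:
t1 = A AND C = 1 AND 1 = 1
t2 = NOT t1 = NOT 1 = 0
t3 = B XOR t2 = 0 XOR 0 = 0
t4 = t2 XOR t3 = 0 XOR 0 = 0
t5 = NOT t4 = NOT 0 = 1
t6 = t5 NAND t1 = 1 NAND 1 = 0
So t5 = 1 and t6 = 0.

A=1, B=0, C=1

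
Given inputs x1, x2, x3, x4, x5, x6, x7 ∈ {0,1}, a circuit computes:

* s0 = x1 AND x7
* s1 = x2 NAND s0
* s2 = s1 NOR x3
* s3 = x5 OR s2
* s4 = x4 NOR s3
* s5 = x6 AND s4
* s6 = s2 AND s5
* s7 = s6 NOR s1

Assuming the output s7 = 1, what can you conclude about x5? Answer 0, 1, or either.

either

Both values of x5 occur among assignments with s7 = 1:
  x5=0: x1=1, x2=1, x3=0, x4=0, x5=0, x6=0, x7=1
  x5=1: x1=1, x2=1, x3=0, x4=0, x5=1, x6=0, x7=1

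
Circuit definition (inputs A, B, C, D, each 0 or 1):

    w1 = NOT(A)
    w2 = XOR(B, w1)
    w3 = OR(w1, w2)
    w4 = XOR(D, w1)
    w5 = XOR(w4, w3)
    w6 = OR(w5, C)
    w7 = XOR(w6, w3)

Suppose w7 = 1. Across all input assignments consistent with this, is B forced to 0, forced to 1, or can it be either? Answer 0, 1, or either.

either

Both values of B occur among assignments with w7 = 1:
  B=0: A=0, B=0, C=0, D=0
  B=1: A=0, B=1, C=0, D=0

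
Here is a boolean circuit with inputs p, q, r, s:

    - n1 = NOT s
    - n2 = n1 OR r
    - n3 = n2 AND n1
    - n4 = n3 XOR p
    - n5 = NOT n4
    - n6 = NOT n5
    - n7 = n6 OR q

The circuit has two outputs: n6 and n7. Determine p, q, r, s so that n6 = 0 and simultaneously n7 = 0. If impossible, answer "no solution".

p=0, q=0, r=0, s=1

Check with p=0, q=0, r=0, s=1:
n1 = NOT s = NOT 1 = 0
n2 = n1 OR r = 0 OR 0 = 0
n3 = n2 AND n1 = 0 AND 0 = 0
n4 = n3 XOR p = 0 XOR 0 = 0
n5 = NOT n4 = NOT 0 = 1
n6 = NOT n5 = NOT 1 = 0
n7 = n6 OR q = 0 OR 0 = 0
So n6 = 0 and n7 = 0.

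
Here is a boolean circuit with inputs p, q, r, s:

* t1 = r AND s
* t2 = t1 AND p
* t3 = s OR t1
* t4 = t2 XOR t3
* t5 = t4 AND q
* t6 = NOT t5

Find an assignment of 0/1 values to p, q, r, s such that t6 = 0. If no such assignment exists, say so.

t6 = NOT t5 must be 0, so t5 = 1.
Check with p=1, q=1, r=0, s=1:
t1 = r AND s = 0 AND 1 = 0
t2 = t1 AND p = 0 AND 1 = 0
t3 = s OR t1 = 1 OR 0 = 1
t4 = t2 XOR t3 = 0 XOR 1 = 1
t5 = t4 AND q = 1 AND 1 = 1
t6 = NOT t5 = NOT 1 = 0
So t6 = 0 as required.

p=1, q=1, r=0, s=1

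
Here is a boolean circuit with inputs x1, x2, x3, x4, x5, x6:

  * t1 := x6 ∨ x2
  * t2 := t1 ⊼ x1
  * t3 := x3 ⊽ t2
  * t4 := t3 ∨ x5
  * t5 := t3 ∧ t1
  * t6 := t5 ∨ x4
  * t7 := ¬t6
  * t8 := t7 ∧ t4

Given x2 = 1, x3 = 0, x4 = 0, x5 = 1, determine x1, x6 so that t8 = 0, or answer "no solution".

x1=1 x6=1

t8 = t7 ∧ t4 must be 0, so at least one of t7, t4 is 0.
Check with x2 = 1, x3 = 0, x4 = 0, x5 = 1 and x1=1, x6=1:
t1 = x6 ∨ x2 = 1 ∨ 1 = 1
t2 = t1 ⊼ x1 = 1 ⊼ 1 = 0
t3 = x3 ⊽ t2 = 0 ⊽ 0 = 1
t4 = t3 ∨ x5 = 1 ∨ 1 = 1
t5 = t3 ∧ t1 = 1 ∧ 1 = 1
t6 = t5 ∨ x4 = 1 ∨ 0 = 1
t7 = ¬t6 = ¬1 = 0
t8 = t7 ∧ t4 = 0 ∧ 1 = 0
So t8 = 0.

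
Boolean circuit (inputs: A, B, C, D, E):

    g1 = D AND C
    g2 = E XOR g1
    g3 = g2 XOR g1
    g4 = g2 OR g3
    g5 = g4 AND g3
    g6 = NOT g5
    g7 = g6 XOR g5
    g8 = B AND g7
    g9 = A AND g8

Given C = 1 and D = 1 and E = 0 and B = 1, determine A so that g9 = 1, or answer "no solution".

g9 = A AND g8 must be 1, so both A = 1 and g8 = 1.
g8 = B AND g7 must be 1, so both B = 1 and g7 = 1.
Check with C = 1 and D = 1 and E = 0 and B = 1 and A=1:
g1 = D AND C = 1 AND 1 = 1
g2 = E XOR g1 = 0 XOR 1 = 1
g3 = g2 XOR g1 = 1 XOR 1 = 0
g4 = g2 OR g3 = 1 OR 0 = 1
g5 = g4 AND g3 = 1 AND 0 = 0
g6 = NOT g5 = NOT 0 = 1
g7 = g6 XOR g5 = 1 XOR 0 = 1
g8 = B AND g7 = 1 AND 1 = 1
g9 = A AND g8 = 1 AND 1 = 1
So g9 = 1.

A=1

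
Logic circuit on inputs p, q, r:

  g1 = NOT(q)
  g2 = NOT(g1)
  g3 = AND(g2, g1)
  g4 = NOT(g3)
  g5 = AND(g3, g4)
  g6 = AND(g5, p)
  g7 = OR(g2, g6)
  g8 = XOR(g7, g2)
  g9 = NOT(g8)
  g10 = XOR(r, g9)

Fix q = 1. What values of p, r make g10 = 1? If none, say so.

g10 = XOR(r, g9) must be 1, so r and g9 differ.
Check with q = 1 and p=1, r=0:
g1 = NOT(q) = NOT 1 = 0
g2 = NOT(g1) = NOT 0 = 1
g3 = AND(g2, g1) = AND(1, 0) = 0
g4 = NOT(g3) = NOT 0 = 1
g5 = AND(g3, g4) = AND(0, 1) = 0
g6 = AND(g5, p) = AND(0, 1) = 0
g7 = OR(g2, g6) = OR(1, 0) = 1
g8 = XOR(g7, g2) = XOR(1, 1) = 0
g9 = NOT(g8) = NOT 0 = 1
g10 = XOR(r, g9) = XOR(0, 1) = 1
So g10 = 1.

p=1, r=0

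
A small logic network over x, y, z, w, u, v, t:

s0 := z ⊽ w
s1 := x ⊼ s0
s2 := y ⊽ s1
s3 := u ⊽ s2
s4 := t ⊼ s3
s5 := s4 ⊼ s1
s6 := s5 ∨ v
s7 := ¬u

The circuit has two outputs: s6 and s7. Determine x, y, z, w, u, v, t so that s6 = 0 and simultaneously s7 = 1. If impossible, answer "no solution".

Check with x=0 y=1 z=1 w=0 u=0 v=0 t=0:
s0 = z ⊽ w = 1 ⊽ 0 = 0
s1 = x ⊼ s0 = 0 ⊼ 0 = 1
s2 = y ⊽ s1 = 1 ⊽ 1 = 0
s3 = u ⊽ s2 = 0 ⊽ 0 = 1
s4 = t ⊼ s3 = 0 ⊼ 1 = 1
s5 = s4 ⊼ s1 = 1 ⊼ 1 = 0
s6 = s5 ∨ v = 0 ∨ 0 = 0
s7 = ¬u = ¬0 = 1
So s6 = 0 and s7 = 1.

x=0 y=1 z=1 w=0 u=0 v=0 t=0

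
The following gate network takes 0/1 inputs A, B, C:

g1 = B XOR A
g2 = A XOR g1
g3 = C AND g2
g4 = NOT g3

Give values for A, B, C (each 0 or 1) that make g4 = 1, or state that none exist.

A=1, B=0, C=0

Check with A=1, B=0, C=0:
g1 = B XOR A = 0 XOR 1 = 1
g2 = A XOR g1 = 1 XOR 1 = 0
g3 = C AND g2 = 0 AND 0 = 0
g4 = NOT g3 = NOT 0 = 1
So g4 = 1 as required.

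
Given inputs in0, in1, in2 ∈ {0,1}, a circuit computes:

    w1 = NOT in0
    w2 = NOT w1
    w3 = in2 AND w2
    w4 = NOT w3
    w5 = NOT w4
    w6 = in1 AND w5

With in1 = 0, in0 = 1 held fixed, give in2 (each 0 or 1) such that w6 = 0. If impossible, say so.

Check with in1 = 0, in0 = 1 and in2=1:
w1 = NOT in0 = NOT 1 = 0
w2 = NOT w1 = NOT 0 = 1
w3 = in2 AND w2 = 1 AND 1 = 1
w4 = NOT w3 = NOT 1 = 0
w5 = NOT w4 = NOT 0 = 1
w6 = in1 AND w5 = 0 AND 1 = 0
So w6 = 0.

in2=1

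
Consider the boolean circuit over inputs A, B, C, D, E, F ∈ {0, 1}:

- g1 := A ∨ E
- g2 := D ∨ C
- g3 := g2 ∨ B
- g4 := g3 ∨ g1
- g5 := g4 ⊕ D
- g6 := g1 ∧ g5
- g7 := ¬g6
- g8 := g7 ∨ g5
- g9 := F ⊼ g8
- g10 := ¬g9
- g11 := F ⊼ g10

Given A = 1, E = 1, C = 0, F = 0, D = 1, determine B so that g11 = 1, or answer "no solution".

g11 = F ⊼ g10 must be 1, so at least one of F, g10 is 0.
Check with A = 1, E = 1, C = 0, F = 0, D = 1 and B=0:
g1 = A ∨ E = 1 ∨ 1 = 1
g2 = D ∨ C = 1 ∨ 0 = 1
g3 = g2 ∨ B = 1 ∨ 0 = 1
g4 = g3 ∨ g1 = 1 ∨ 1 = 1
g5 = g4 ⊕ D = 1 ⊕ 1 = 0
g6 = g1 ∧ g5 = 1 ∧ 0 = 0
g7 = ¬g6 = ¬0 = 1
g8 = g7 ∨ g5 = 1 ∨ 0 = 1
g9 = F ⊼ g8 = 0 ⊼ 1 = 1
g10 = ¬g9 = ¬1 = 0
g11 = F ⊼ g10 = 0 ⊼ 0 = 1
So g11 = 1.

B=0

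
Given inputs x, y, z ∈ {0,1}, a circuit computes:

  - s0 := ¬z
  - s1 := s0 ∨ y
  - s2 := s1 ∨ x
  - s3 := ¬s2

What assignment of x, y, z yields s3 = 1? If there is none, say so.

s3 = ¬s2 must be 1, so s2 = 0.
s2 = s1 ∨ x must be 0, so both s1 = 0 and x = 0.
Check with x=0 y=0 z=1:
s0 = ¬z = ¬1 = 0
s1 = s0 ∨ y = 0 ∨ 0 = 0
s2 = s1 ∨ x = 0 ∨ 0 = 0
s3 = ¬s2 = ¬0 = 1
So s3 = 1 as required.

x=0 y=0 z=1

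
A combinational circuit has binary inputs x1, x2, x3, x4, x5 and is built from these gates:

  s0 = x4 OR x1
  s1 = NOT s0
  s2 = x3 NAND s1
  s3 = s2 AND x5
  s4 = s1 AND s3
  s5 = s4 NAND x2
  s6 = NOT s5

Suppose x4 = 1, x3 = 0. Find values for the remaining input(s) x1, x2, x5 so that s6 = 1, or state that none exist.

no solution exists

With x4 = 1, x3 = 0 fixed, none of the 8 settings of x1, x2, x5 give s6 = 1.
For example, with x1=1, x2=1, x5=1:
s0 = x4 OR x1 = 1 OR 1 = 1
s1 = NOT s0 = NOT 1 = 0
s2 = x3 NAND s1 = 0 NAND 0 = 1
s3 = s2 AND x5 = 1 AND 1 = 1
s4 = s1 AND s3 = 0 AND 1 = 0
s5 = s4 NAND x2 = 0 NAND 1 = 1
s6 = NOT s5 = NOT 1 = 0
giving s6 = 0 ≠ 1.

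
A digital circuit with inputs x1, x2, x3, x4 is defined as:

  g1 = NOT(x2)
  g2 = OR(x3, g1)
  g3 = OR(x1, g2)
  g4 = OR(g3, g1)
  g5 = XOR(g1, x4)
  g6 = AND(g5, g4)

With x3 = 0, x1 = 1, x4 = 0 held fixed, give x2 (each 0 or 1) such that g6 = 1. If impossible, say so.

x2=0

g6 = AND(g5, g4) must be 1, so both g5 = 1 and g4 = 1.
Check with x3 = 0, x1 = 1, x4 = 0 and x2=0:
g1 = NOT(x2) = NOT 0 = 1
g2 = OR(x3, g1) = OR(0, 1) = 1
g3 = OR(x1, g2) = OR(1, 1) = 1
g4 = OR(g3, g1) = OR(1, 1) = 1
g5 = XOR(g1, x4) = XOR(1, 0) = 1
g6 = AND(g5, g4) = AND(1, 1) = 1
So g6 = 1.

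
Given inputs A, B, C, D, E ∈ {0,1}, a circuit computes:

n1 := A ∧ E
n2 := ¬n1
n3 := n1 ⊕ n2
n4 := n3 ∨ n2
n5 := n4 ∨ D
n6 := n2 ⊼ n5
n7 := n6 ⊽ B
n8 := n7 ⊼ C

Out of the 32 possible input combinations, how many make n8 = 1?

26

n8 = n7 ⊼ C must be 1, so at least one of n7, C is 0.
Enumerating the 32 input combinations, 26 give n8 = 1 and 6 give n8 = 0.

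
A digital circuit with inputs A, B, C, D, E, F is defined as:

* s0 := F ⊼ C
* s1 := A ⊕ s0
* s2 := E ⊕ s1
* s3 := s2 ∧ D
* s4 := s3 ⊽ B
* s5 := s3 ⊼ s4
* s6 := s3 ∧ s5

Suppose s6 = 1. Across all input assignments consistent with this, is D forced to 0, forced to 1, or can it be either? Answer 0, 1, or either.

1

s6 = s3 ∧ s5 must be 1, so both s3 = 1 and s5 = 1.
Every assignment with s6 = 1 has D = 1; there are 16 such assignment(s).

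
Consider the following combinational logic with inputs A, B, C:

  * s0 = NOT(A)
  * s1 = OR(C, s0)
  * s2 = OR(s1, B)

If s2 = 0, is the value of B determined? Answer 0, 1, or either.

s2 = OR(s1, B) must be 0, so both s1 = 0 and B = 0.
s1 = OR(C, s0) must be 0, so both C = 0 and s0 = 0.
Every assignment with s2 = 0 has B = 0; there are 1 such assignment(s).
  A=1, B=0, C=0

0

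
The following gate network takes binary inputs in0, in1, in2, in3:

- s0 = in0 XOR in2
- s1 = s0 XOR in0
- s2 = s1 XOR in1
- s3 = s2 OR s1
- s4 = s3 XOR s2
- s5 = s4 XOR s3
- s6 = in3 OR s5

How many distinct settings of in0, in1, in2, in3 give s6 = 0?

s6 = in3 OR s5 must be 0, so both in3 = 0 and s5 = 0.
s5 = s4 XOR s3 must be 0, so s4 and s3 are equal.
Satisfying assignments:
  in0=0, in1=0, in2=0, in3=0
  in0=0, in1=1, in2=1, in3=0
  in0=1, in1=0, in2=0, in3=0
  in0=1, in1=1, in2=1, in3=0

4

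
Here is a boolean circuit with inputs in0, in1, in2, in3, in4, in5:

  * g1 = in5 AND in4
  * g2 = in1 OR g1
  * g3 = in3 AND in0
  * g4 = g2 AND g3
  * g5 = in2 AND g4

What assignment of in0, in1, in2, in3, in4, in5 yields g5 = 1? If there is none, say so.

in0=1, in1=1, in2=1, in3=1, in4=1, in5=0

g5 = in2 AND g4 must be 1, so both in2 = 1 and g4 = 1.
g4 = g2 AND g3 must be 1, so both g2 = 1 and g3 = 1.
g2 = in1 OR g1 must be 1, so at least one of in1, g1 is 1.
Check with in0=1, in1=1, in2=1, in3=1, in4=1, in5=0:
g1 = in5 AND in4 = 0 AND 1 = 0
g2 = in1 OR g1 = 1 OR 0 = 1
g3 = in3 AND in0 = 1 AND 1 = 1
g4 = g2 AND g3 = 1 AND 1 = 1
g5 = in2 AND g4 = 1 AND 1 = 1
So g5 = 1 as required.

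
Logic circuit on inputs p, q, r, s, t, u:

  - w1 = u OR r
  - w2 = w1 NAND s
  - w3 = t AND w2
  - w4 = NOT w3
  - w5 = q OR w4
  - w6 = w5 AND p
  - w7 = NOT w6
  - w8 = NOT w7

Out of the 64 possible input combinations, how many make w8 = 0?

w8 = NOT w7 must be 0, so w7 = 1.
w7 = NOT w6 must be 1, so w6 = 0.
Enumerating the 64 input combinations, 37 give w8 = 0 and 27 give w8 = 1.

37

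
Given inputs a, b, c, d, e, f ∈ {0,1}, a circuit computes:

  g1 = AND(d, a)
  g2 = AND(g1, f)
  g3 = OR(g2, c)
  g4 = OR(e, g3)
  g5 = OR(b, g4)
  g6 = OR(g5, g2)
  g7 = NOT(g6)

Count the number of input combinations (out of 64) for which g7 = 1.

g7 = NOT(g6) must be 1, so g6 = 0.
g6 = OR(g5, g2) must be 0, so both g5 = 0 and g2 = 0.
g5 = OR(b, g4) must be 0, so both b = 0 and g4 = 0.
Enumerating the 64 input combinations, 7 give g7 = 1 and 57 give g7 = 0.

7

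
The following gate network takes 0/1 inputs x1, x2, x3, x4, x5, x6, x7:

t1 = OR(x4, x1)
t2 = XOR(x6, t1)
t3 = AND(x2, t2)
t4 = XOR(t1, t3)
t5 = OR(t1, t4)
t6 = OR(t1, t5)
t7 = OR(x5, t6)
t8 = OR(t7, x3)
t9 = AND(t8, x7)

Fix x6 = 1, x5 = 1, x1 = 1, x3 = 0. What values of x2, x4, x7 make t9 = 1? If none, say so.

x2=0, x4=0, x7=1

t9 = AND(t8, x7) must be 1, so both t8 = 1 and x7 = 1.
t8 = OR(t7, x3) must be 1, so at least one of t7, x3 is 1.
Check with x6 = 1, x5 = 1, x1 = 1, x3 = 0 and x2=0, x4=0, x7=1:
t1 = OR(x4, x1) = OR(0, 1) = 1
t2 = XOR(x6, t1) = XOR(1, 1) = 0
t3 = AND(x2, t2) = AND(0, 0) = 0
t4 = XOR(t1, t3) = XOR(1, 0) = 1
t5 = OR(t1, t4) = OR(1, 1) = 1
t6 = OR(t1, t5) = OR(1, 1) = 1
t7 = OR(x5, t6) = OR(1, 1) = 1
t8 = OR(t7, x3) = OR(1, 0) = 1
t9 = AND(t8, x7) = AND(1, 1) = 1
So t9 = 1.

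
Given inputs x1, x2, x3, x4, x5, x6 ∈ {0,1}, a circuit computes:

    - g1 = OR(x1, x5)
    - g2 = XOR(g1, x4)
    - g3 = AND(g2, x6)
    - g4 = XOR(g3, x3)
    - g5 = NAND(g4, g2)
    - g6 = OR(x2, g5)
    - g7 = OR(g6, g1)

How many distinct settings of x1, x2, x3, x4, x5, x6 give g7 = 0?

2

g7 = OR(g6, g1) must be 0, so both g6 = 0 and g1 = 0.
g6 = OR(x2, g5) must be 0, so both x2 = 0 and g5 = 0.
g1 = OR(x1, x5) must be 0, so both x1 = 0 and x5 = 0.
Satisfying assignments:
  x1=0, x2=0, x3=0, x4=1, x5=0, x6=1
  x1=0, x2=0, x3=1, x4=1, x5=0, x6=0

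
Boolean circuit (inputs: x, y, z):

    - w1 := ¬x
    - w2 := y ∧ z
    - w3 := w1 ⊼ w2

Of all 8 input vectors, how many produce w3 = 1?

w3 = w1 ⊼ w2 must be 1, so at least one of w1, w2 is 0.
Enumerating the 8 input combinations, 7 give w3 = 1 and 1 give w3 = 0.

7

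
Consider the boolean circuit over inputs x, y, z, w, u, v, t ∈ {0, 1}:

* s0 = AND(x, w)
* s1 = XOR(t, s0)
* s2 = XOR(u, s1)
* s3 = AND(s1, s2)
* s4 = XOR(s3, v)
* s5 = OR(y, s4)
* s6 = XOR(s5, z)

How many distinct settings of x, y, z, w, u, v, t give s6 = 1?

64

s6 = XOR(s5, z) must be 1, so s5 and z differ.
Enumerating the 128 input combinations, 64 give s6 = 1 and 64 give s6 = 0.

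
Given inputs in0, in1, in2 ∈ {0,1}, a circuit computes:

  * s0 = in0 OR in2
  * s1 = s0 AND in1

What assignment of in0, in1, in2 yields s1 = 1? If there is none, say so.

in0=1, in1=1, in2=0

s1 = s0 AND in1 must be 1, so both s0 = 1 and in1 = 1.
s0 = in0 OR in2 must be 1, so at least one of in0, in2 is 1.
Check with in0=1, in1=1, in2=0:
s0 = in0 OR in2 = 1 OR 0 = 1
s1 = s0 AND in1 = 1 AND 1 = 1
So s1 = 1 as required.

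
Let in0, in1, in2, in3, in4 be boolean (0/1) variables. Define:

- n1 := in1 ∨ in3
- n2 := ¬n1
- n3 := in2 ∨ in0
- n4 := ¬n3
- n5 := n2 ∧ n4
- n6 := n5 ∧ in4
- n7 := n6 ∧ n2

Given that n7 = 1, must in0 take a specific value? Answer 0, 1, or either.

n7 = n6 ∧ n2 must be 1, so both n6 = 1 and n2 = 1.
n6 = n5 ∧ in4 must be 1, so both n5 = 1 and in4 = 1.
n2 = ¬n1 must be 1, so n1 = 0.
Every assignment with n7 = 1 has in0 = 0; there are 1 such assignment(s).
  in0=0, in1=0, in2=0, in3=0, in4=1

0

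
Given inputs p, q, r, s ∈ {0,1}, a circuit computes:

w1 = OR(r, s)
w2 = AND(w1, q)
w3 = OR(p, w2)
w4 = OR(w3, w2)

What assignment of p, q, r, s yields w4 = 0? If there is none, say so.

p=0, q=0, r=0, s=1

w4 = OR(w3, w2) must be 0, so both w3 = 0 and w2 = 0.
w3 = OR(p, w2) must be 0, so both p = 0 and w2 = 0.
Check with p=0, q=0, r=0, s=1:
w1 = OR(r, s) = OR(0, 1) = 1
w2 = AND(w1, q) = AND(1, 0) = 0
w3 = OR(p, w2) = OR(0, 0) = 0
w4 = OR(w3, w2) = OR(0, 0) = 0
So w4 = 0 as required.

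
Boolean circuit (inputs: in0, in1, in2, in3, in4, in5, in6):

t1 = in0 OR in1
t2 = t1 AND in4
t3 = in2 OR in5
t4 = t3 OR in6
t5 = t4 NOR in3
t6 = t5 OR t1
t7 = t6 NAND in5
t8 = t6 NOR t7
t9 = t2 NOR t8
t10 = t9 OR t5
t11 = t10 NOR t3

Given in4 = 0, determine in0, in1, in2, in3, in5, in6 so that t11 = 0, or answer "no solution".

t11 = t10 NOR t3 must be 0, so at least one of t10, t3 is 1.
Check with in4 = 0 and in0=0, in1=1, in2=0, in3=0, in5=1, in6=1:
t1 = in0 OR in1 = 0 OR 1 = 1
t2 = t1 AND in4 = 1 AND 0 = 0
t3 = in2 OR in5 = 0 OR 1 = 1
t4 = t3 OR in6 = 1 OR 1 = 1
t5 = t4 NOR in3 = 1 NOR 0 = 0
t6 = t5 OR t1 = 0 OR 1 = 1
t7 = t6 NAND in5 = 1 NAND 1 = 0
t8 = t6 NOR t7 = 1 NOR 0 = 0
t9 = t2 NOR t8 = 0 NOR 0 = 1
t10 = t9 OR t5 = 1 OR 0 = 1
t11 = t10 NOR t3 = 1 NOR 1 = 0
So t11 = 0.

in0=0, in1=1, in2=0, in3=0, in5=1, in6=1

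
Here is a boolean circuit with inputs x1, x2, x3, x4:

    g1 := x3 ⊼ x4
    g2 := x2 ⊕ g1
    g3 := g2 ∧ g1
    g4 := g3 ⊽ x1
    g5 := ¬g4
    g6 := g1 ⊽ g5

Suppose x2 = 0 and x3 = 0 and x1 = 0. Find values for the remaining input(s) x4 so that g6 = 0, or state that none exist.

g6 = g1 ⊽ g5 must be 0, so at least one of g1, g5 is 1.
Check with x2 = 0 and x3 = 0 and x1 = 0 and x4=1:
g1 = x3 ⊼ x4 = 0 ⊼ 1 = 1
g2 = x2 ⊕ g1 = 0 ⊕ 1 = 1
g3 = g2 ∧ g1 = 1 ∧ 1 = 1
g4 = g3 ⊽ x1 = 1 ⊽ 0 = 0
g5 = ¬g4 = ¬0 = 1
g6 = g1 ⊽ g5 = 1 ⊽ 1 = 0
So g6 = 0.

x4=1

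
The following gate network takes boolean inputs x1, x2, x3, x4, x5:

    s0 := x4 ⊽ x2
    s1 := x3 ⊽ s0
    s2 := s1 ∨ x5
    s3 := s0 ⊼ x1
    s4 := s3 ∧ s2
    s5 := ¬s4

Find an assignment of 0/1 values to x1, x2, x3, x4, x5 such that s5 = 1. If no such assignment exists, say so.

x1=1, x2=0, x3=0, x4=0, x5=0

Check with x1=1, x2=0, x3=0, x4=0, x5=0:
s0 = x4 ⊽ x2 = 0 ⊽ 0 = 1
s1 = x3 ⊽ s0 = 0 ⊽ 1 = 0
s2 = s1 ∨ x5 = 0 ∨ 0 = 0
s3 = s0 ⊼ x1 = 1 ⊼ 1 = 0
s4 = s3 ∧ s2 = 0 ∧ 0 = 0
s5 = ¬s4 = ¬0 = 1
So s5 = 1 as required.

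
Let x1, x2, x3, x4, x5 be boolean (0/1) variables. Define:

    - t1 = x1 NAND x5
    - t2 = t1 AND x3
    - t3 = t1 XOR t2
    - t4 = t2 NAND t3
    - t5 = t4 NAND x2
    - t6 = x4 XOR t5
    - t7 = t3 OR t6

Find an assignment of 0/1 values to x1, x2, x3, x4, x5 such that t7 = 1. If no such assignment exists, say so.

x1=1 x2=1 x3=0 x4=0 x5=0

Check with x1=1 x2=1 x3=0 x4=0 x5=0:
t1 = x1 NAND x5 = 1 NAND 0 = 1
t2 = t1 AND x3 = 1 AND 0 = 0
t3 = t1 XOR t2 = 1 XOR 0 = 1
t4 = t2 NAND t3 = 0 NAND 1 = 1
t5 = t4 NAND x2 = 1 NAND 1 = 0
t6 = x4 XOR t5 = 0 XOR 0 = 0
t7 = t3 OR t6 = 1 OR 0 = 1
So t7 = 1 as required.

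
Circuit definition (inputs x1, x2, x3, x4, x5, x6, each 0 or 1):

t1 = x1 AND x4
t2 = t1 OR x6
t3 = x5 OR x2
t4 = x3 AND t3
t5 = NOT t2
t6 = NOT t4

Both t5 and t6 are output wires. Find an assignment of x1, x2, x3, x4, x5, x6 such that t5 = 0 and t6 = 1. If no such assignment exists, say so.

Check with x1=0 x2=0 x3=0 x4=1 x5=0 x6=1:
t1 = x1 AND x4 = 0 AND 1 = 0
t2 = t1 OR x6 = 0 OR 1 = 1
t3 = x5 OR x2 = 0 OR 0 = 0
t4 = x3 AND t3 = 0 AND 0 = 0
t5 = NOT t2 = NOT 1 = 0
t6 = NOT t4 = NOT 0 = 1
So t5 = 0 and t6 = 1.

x1=0 x2=0 x3=0 x4=1 x5=0 x6=1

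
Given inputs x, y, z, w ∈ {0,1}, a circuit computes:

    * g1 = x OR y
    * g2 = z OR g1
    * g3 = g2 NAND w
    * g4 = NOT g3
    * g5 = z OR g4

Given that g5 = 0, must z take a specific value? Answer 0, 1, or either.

g5 = z OR g4 must be 0, so both z = 0 and g4 = 0.
Every assignment with g5 = 0 has z = 0; there are 5 such assignment(s).

0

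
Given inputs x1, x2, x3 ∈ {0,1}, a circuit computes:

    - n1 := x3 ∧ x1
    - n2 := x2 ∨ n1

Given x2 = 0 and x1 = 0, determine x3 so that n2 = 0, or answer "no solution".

n2 = x2 ∨ n1 must be 0, so both x2 = 0 and n1 = 0.
n1 = x3 ∧ x1 must be 0, so at least one of x3, x1 is 0.
Check with x2 = 0 and x1 = 0 and x3=1:
n1 = x3 ∧ x1 = 1 ∧ 0 = 0
n2 = x2 ∨ n1 = 0 ∨ 0 = 0
So n2 = 0.

x3=1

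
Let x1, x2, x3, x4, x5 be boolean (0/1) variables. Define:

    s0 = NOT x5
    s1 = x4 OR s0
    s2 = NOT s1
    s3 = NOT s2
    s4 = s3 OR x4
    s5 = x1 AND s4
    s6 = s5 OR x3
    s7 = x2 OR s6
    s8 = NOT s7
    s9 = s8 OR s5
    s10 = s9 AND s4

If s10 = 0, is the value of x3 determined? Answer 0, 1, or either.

Both values of x3 occur among assignments with s10 = 0:
  x3=0: x1=0, x2=0, x3=0, x4=0, x5=1
  x3=1: x1=0, x2=0, x3=1, x4=0, x5=0

either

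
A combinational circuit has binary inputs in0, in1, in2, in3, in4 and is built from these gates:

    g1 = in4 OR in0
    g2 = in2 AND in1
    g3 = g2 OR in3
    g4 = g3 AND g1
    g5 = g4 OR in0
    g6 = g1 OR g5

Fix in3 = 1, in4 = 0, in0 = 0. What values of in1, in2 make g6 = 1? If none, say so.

no solution exists

With in3 = 1, in4 = 0, in0 = 0 fixed, none of the 4 settings of in1, in2 give g6 = 1.
For example, with in1=0, in2=0:
g1 = in4 OR in0 = 0 OR 0 = 0
g2 = in2 AND in1 = 0 AND 0 = 0
g3 = g2 OR in3 = 0 OR 1 = 1
g4 = g3 AND g1 = 1 AND 0 = 0
g5 = g4 OR in0 = 0 OR 0 = 0
g6 = g1 OR g5 = 0 OR 0 = 0
giving g6 = 0 ≠ 1.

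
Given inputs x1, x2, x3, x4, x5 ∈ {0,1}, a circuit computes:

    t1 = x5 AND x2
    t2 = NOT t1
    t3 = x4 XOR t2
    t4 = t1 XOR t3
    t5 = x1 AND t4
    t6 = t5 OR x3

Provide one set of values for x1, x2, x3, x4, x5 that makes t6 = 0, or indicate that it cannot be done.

Check with x1=0 x2=0 x3=0 x4=1 x5=0:
t1 = x5 AND x2 = 0 AND 0 = 0
t2 = NOT t1 = NOT 0 = 1
t3 = x4 XOR t2 = 1 XOR 1 = 0
t4 = t1 XOR t3 = 0 XOR 0 = 0
t5 = x1 AND t4 = 0 AND 0 = 0
t6 = t5 OR x3 = 0 OR 0 = 0
So t6 = 0 as required.

x1=0 x2=0 x3=0 x4=1 x5=0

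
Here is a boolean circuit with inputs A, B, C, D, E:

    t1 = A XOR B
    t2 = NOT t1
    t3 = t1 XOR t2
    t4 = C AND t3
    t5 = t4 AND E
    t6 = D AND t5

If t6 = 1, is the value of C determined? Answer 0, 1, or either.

1

t6 = D AND t5 must be 1, so both D = 1 and t5 = 1.
t5 = t4 AND E must be 1, so both t4 = 1 and E = 1.
t4 = C AND t3 must be 1, so both C = 1 and t3 = 1.
Every assignment with t6 = 1 has C = 1; there are 4 such assignment(s).
  A=0, B=0, C=1, D=1, E=1
  A=0, B=1, C=1, D=1, E=1
  A=1, B=0, C=1, D=1, E=1
  A=1, B=1, C=1, D=1, E=1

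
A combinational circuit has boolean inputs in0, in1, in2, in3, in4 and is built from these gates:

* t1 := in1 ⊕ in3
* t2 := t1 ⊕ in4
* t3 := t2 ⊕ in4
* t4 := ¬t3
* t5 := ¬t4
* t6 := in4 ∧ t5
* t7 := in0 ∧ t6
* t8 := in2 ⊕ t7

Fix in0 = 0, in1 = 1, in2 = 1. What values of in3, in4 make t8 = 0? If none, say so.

no solution exists

With in0 = 0, in1 = 1, in2 = 1 fixed, none of the 4 settings of in3, in4 give t8 = 0.
For example, with in3=0, in4=1:
t1 = in1 ⊕ in3 = 1 ⊕ 0 = 1
t2 = t1 ⊕ in4 = 1 ⊕ 1 = 0
t3 = t2 ⊕ in4 = 0 ⊕ 1 = 1
t4 = ¬t3 = ¬1 = 0
t5 = ¬t4 = ¬0 = 1
t6 = in4 ∧ t5 = 1 ∧ 1 = 1
t7 = in0 ∧ t6 = 0 ∧ 1 = 0
t8 = in2 ⊕ t7 = 1 ⊕ 0 = 1
giving t8 = 1 ≠ 0.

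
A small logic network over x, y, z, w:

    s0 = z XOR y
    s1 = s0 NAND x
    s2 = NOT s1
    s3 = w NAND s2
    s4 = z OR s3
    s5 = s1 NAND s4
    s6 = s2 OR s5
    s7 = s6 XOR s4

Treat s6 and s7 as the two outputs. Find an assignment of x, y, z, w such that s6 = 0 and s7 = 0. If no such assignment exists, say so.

no solution exists

Across all 16 input combinations, none give both s6 = 0 and s7 = 0.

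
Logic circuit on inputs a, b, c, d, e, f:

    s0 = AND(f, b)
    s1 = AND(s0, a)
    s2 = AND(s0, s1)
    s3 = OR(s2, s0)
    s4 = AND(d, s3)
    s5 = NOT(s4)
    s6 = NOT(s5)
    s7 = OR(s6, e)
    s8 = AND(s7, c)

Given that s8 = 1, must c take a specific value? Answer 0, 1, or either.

s8 = AND(s7, c) must be 1, so both s7 = 1 and c = 1.
s7 = OR(s6, e) must be 1, so at least one of s6, e is 1.
Every assignment with s8 = 1 has c = 1; there are 18 such assignment(s).

1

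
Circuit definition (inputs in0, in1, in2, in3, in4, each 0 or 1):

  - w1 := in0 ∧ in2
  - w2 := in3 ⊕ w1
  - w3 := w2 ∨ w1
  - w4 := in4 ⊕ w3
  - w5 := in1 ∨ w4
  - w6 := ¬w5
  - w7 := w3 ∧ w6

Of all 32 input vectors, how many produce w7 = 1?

w7 = w3 ∧ w6 must be 1, so both w3 = 1 and w6 = 1.
w3 = w2 ∨ w1 must be 1, so at least one of w2, w1 is 1.
Satisfying assignments:
  in0=0, in1=0, in2=0, in3=1, in4=1
  in0=0, in1=0, in2=1, in3=1, in4=1
  in0=1, in1=0, in2=0, in3=1, in4=1
  in0=1, in1=0, in2=1, in3=0, in4=1
  in0=1, in1=0, in2=1, in3=1, in4=1

5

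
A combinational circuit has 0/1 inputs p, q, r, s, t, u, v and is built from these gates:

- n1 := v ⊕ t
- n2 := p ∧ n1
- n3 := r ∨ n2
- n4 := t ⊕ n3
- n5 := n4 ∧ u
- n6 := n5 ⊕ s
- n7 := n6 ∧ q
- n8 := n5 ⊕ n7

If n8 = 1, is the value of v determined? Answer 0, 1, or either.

either

Both values of v occur among assignments with n8 = 1:
  v=0: p=0, q=0, r=0, s=0, t=1, u=1, v=0
  v=1: p=0, q=0, r=0, s=0, t=1, u=1, v=1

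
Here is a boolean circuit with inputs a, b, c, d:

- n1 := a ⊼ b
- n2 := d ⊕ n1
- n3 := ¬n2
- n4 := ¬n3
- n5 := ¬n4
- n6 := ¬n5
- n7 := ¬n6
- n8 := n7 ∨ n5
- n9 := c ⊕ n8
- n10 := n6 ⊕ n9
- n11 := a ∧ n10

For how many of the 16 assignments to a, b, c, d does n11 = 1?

4

n11 = a ∧ n10 must be 1, so both a = 1 and n10 = 1.
n10 = n6 ⊕ n9 must be 1, so n6 and n9 differ.
Satisfying assignments:
  a=1, b=0, c=0, d=0
  a=1, b=0, c=0, d=1
  a=1, b=1, c=0, d=0
  a=1, b=1, c=0, d=1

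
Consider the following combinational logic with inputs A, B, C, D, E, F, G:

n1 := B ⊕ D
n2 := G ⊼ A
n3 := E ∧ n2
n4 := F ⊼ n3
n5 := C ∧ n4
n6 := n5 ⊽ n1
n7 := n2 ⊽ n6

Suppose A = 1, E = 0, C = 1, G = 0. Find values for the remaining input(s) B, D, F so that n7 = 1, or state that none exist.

With A = 1, E = 0, C = 1, G = 0 fixed, none of the 8 settings of B, D, F give n7 = 1.
For example, with B=0, D=1, F=0:
n1 = B ⊕ D = 0 ⊕ 1 = 1
n2 = G ⊼ A = 0 ⊼ 1 = 1
n3 = E ∧ n2 = 0 ∧ 1 = 0
n4 = F ⊼ n3 = 0 ⊼ 0 = 1
n5 = C ∧ n4 = 1 ∧ 1 = 1
n6 = n5 ⊽ n1 = 1 ⊽ 1 = 0
n7 = n2 ⊽ n6 = 1 ⊽ 0 = 0
giving n7 = 0 ≠ 1.

no solution exists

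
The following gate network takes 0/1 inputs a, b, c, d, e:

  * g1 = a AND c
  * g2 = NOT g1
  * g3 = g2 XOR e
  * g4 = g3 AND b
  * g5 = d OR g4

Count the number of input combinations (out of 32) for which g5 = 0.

12

g5 = d OR g4 must be 0, so both d = 0 and g4 = 0.
g4 = g3 AND b must be 0, so at least one of g3, b is 0.
Enumerating the 32 input combinations, 12 give g5 = 0 and 20 give g5 = 1.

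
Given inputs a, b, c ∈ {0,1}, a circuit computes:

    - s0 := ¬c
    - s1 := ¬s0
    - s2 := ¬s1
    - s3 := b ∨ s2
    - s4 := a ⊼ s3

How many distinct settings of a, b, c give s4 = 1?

5

s4 = a ⊼ s3 must be 1, so at least one of a, s3 is 0.
Satisfying assignments:
  a=0, b=0, c=0
  a=0, b=0, c=1
  a=0, b=1, c=0
  a=0, b=1, c=1
  a=1, b=0, c=1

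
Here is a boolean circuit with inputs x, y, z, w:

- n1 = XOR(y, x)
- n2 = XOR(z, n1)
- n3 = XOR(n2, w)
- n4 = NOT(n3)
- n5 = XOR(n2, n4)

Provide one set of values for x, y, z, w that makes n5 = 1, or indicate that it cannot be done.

n5 = XOR(n2, n4) must be 1, so n2 and n4 differ.
Check with x=0, y=1, z=1, w=0:
n1 = XOR(y, x) = XOR(1, 0) = 1
n2 = XOR(z, n1) = XOR(1, 1) = 0
n3 = XOR(n2, w) = XOR(0, 0) = 0
n4 = NOT(n3) = NOT 0 = 1
n5 = XOR(n2, n4) = XOR(0, 1) = 1
So n5 = 1 as required.

x=0, y=1, z=1, w=0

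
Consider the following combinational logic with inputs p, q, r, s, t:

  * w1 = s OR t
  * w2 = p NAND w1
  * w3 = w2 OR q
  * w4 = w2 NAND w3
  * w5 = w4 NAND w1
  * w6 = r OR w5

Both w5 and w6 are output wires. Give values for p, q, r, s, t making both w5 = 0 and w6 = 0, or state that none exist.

p=1, q=0, r=0, s=0, t=1

Check with p=1, q=0, r=0, s=0, t=1:
w1 = s OR t = 0 OR 1 = 1
w2 = p NAND w1 = 1 NAND 1 = 0
w3 = w2 OR q = 0 OR 0 = 0
w4 = w2 NAND w3 = 0 NAND 0 = 1
w5 = w4 NAND w1 = 1 NAND 1 = 0
w6 = r OR w5 = 0 OR 0 = 0
So w5 = 0 and w6 = 0.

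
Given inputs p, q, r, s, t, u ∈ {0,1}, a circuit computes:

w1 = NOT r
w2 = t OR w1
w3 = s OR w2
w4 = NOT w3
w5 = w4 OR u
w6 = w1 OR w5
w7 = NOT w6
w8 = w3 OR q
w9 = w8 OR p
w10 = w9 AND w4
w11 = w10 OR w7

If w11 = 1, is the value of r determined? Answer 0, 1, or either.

1

w11 = w10 OR w7 must be 1, so at least one of w10, w7 is 1.
Every assignment with w11 = 1 has r = 1; there are 18 such assignment(s).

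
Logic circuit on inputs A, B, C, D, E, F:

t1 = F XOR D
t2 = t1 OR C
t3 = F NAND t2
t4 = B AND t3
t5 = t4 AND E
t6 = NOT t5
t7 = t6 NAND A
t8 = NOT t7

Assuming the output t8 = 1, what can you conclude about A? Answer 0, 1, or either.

t8 = NOT t7 must be 1, so t7 = 0.
Every assignment with t8 = 1 has A = 1; there are 27 such assignment(s).

1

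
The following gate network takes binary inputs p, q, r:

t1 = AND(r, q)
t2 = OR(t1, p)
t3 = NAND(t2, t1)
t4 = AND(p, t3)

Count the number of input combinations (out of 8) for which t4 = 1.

3

t4 = AND(p, t3) must be 1, so both p = 1 and t3 = 1.
t3 = NAND(t2, t1) must be 1, so at least one of t2, t1 is 0.
Satisfying assignments:
  p=1, q=0, r=0
  p=1, q=0, r=1
  p=1, q=1, r=0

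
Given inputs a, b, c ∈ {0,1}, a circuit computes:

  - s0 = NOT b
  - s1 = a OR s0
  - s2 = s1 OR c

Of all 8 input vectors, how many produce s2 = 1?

s2 = s1 OR c must be 1, so at least one of s1, c is 1.
Enumerating the 8 input combinations, 7 give s2 = 1 and 1 give s2 = 0.

7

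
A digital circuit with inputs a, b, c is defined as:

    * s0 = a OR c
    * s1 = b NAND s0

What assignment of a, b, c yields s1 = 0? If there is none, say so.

s1 = b NAND s0 must be 0, so both b = 1 and s0 = 1.
Check with a=1, b=1, c=0:
s0 = a OR c = 1 OR 0 = 1
s1 = b NAND s0 = 1 NAND 1 = 0
So s1 = 0 as required.

a=1, b=1, c=0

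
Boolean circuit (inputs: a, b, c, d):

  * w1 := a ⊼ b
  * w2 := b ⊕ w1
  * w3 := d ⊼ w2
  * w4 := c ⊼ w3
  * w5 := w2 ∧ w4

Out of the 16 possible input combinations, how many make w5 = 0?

w5 = w2 ∧ w4 must be 0, so at least one of w2, w4 is 0.
Enumerating the 16 input combinations, 7 give w5 = 0 and 9 give w5 = 1.

7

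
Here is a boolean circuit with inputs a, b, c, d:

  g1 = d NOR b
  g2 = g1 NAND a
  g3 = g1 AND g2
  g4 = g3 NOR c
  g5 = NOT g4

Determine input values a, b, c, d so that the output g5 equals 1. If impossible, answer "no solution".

Check with a=0, b=0, c=1, d=0:
g1 = d NOR b = 0 NOR 0 = 1
g2 = g1 NAND a = 1 NAND 0 = 1
g3 = g1 AND g2 = 1 AND 1 = 1
g4 = g3 NOR c = 1 NOR 1 = 0
g5 = NOT g4 = NOT 0 = 1
So g5 = 1 as required.

a=0, b=0, c=1, d=0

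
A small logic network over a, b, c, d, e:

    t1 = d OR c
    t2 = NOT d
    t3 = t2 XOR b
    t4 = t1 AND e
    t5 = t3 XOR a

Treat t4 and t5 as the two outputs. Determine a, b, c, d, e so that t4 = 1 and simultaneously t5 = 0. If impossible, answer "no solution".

Check with a=1 b=1 c=0 d=1 e=1:
t1 = d OR c = 1 OR 0 = 1
t2 = NOT d = NOT 1 = 0
t3 = t2 XOR b = 0 XOR 1 = 1
t4 = t1 AND e = 1 AND 1 = 1
t5 = t3 XOR a = 1 XOR 1 = 0
So t4 = 1 and t5 = 0.

a=1 b=1 c=0 d=1 e=1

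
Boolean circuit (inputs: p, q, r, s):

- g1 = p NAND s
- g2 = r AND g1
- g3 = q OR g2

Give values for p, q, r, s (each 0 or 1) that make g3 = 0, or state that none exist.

g3 = q OR g2 must be 0, so both q = 0 and g2 = 0.
g2 = r AND g1 must be 0, so at least one of r, g1 is 0.
Check with p=1 q=0 r=1 s=1:
g1 = p NAND s = 1 NAND 1 = 0
g2 = r AND g1 = 1 AND 0 = 0
g3 = q OR g2 = 0 OR 0 = 0
So g3 = 0 as required.

p=1 q=0 r=1 s=1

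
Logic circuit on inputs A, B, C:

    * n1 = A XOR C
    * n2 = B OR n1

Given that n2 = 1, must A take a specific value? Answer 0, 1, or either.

Both values of A occur among assignments with n2 = 1:
  A=0: A=0, B=0, C=1
  A=1: A=1, B=0, C=0

either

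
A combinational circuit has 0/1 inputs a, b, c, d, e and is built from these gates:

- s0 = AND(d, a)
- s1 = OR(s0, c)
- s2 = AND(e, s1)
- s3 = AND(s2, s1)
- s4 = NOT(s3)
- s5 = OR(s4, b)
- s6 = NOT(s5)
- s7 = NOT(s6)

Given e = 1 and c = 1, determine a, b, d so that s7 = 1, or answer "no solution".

Check with e = 1 and c = 1 and a=1, b=1, d=0:
s0 = AND(d, a) = AND(0, 1) = 0
s1 = OR(s0, c) = OR(0, 1) = 1
s2 = AND(e, s1) = AND(1, 1) = 1
s3 = AND(s2, s1) = AND(1, 1) = 1
s4 = NOT(s3) = NOT 1 = 0
s5 = OR(s4, b) = OR(0, 1) = 1
s6 = NOT(s5) = NOT 1 = 0
s7 = NOT(s6) = NOT 0 = 1
So s7 = 1.

a=1, b=1, d=0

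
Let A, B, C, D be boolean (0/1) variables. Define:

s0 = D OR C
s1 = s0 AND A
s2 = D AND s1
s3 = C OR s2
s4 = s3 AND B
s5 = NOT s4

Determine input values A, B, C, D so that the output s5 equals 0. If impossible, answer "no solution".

A=0, B=1, C=1, D=0

Check with A=0, B=1, C=1, D=0:
s0 = D OR C = 0 OR 1 = 1
s1 = s0 AND A = 1 AND 0 = 0
s2 = D AND s1 = 0 AND 0 = 0
s3 = C OR s2 = 1 OR 0 = 1
s4 = s3 AND B = 1 AND 1 = 1
s5 = NOT s4 = NOT 1 = 0
So s5 = 0 as required.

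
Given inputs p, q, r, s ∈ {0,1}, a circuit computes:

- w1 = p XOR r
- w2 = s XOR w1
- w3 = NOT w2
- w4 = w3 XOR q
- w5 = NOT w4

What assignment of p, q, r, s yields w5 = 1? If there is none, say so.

p=0, q=0, r=1, s=0

w5 = NOT w4 must be 1, so w4 = 0.
w4 = w3 XOR q must be 0, so w3 and q are equal.
Check with p=0, q=0, r=1, s=0:
w1 = p XOR r = 0 XOR 1 = 1
w2 = s XOR w1 = 0 XOR 1 = 1
w3 = NOT w2 = NOT 1 = 0
w4 = w3 XOR q = 0 XOR 0 = 0
w5 = NOT w4 = NOT 0 = 1
So w5 = 1 as required.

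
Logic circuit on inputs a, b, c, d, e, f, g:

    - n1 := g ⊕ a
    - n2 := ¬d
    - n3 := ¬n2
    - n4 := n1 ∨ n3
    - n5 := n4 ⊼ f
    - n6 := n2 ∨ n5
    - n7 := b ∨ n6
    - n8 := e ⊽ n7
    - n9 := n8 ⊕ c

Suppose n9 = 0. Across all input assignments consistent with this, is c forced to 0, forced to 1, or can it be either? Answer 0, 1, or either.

either

Both values of c occur among assignments with n9 = 0:
  c=0: a=0, b=0, c=0, d=0, e=0, f=0, g=0
  c=1: a=0, b=0, c=1, d=1, e=0, f=1, g=0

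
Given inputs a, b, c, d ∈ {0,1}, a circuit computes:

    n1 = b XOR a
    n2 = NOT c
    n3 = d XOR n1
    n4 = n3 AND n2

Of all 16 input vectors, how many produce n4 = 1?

4

n4 = n3 AND n2 must be 1, so both n3 = 1 and n2 = 1.
Satisfying assignments:
  a=0, b=0, c=0, d=1
  a=0, b=1, c=0, d=0
  a=1, b=0, c=0, d=0
  a=1, b=1, c=0, d=1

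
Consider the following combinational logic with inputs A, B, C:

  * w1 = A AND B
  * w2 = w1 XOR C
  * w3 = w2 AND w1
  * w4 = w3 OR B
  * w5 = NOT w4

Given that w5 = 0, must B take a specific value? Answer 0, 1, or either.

w5 = NOT w4 must be 0, so w4 = 1.
w4 = w3 OR B must be 1, so at least one of w3, B is 1.
Every assignment with w5 = 0 has B = 1; there are 4 such assignment(s).
  A=0, B=1, C=0
  A=0, B=1, C=1
  A=1, B=1, C=0
  A=1, B=1, C=1

1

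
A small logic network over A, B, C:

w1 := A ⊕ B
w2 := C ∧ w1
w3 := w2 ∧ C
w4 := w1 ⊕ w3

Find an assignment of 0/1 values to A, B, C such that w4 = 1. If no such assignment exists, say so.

Check with A=1, B=0, C=0:
w1 = A ⊕ B = 1 ⊕ 0 = 1
w2 = C ∧ w1 = 0 ∧ 1 = 0
w3 = w2 ∧ C = 0 ∧ 0 = 0
w4 = w1 ⊕ w3 = 1 ⊕ 0 = 1
So w4 = 1 as required.

A=1, B=0, C=0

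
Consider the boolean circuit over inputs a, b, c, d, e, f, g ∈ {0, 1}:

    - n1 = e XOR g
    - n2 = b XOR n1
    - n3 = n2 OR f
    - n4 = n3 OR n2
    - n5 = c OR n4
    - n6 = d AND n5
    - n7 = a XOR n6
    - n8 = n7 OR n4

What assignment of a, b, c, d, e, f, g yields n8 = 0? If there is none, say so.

a=1, b=0, c=1, d=1, e=0, f=0, g=0

n8 = n7 OR n4 must be 0, so both n7 = 0 and n4 = 0.
Check with a=1, b=0, c=1, d=1, e=0, f=0, g=0:
n1 = e XOR g = 0 XOR 0 = 0
n2 = b XOR n1 = 0 XOR 0 = 0
n3 = n2 OR f = 0 OR 0 = 0
n4 = n3 OR n2 = 0 OR 0 = 0
n5 = c OR n4 = 1 OR 0 = 1
n6 = d AND n5 = 1 AND 1 = 1
n7 = a XOR n6 = 1 XOR 1 = 0
n8 = n7 OR n4 = 0 OR 0 = 0
So n8 = 0 as required.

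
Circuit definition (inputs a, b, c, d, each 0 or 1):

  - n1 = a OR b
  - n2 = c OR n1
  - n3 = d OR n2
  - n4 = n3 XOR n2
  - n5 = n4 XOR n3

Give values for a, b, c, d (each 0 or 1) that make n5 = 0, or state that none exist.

n5 = n4 XOR n3 must be 0, so n4 and n3 are equal.
Check with a=0 b=0 c=0 d=1:
n1 = a OR b = 0 OR 0 = 0
n2 = c OR n1 = 0 OR 0 = 0
n3 = d OR n2 = 1 OR 0 = 1
n4 = n3 XOR n2 = 1 XOR 0 = 1
n5 = n4 XOR n3 = 1 XOR 1 = 0
So n5 = 0 as required.

a=0 b=0 c=0 d=1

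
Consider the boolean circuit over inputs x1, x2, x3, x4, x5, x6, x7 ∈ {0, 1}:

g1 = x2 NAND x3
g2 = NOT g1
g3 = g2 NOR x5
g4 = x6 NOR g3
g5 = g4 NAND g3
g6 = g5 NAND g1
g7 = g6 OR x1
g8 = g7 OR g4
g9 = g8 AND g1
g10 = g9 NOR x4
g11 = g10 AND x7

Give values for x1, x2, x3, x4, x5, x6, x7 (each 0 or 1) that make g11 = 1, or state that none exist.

x1=0 x2=1 x3=0 x4=0 x5=1 x6=1 x7=1

g11 = g10 AND x7 must be 1, so both g10 = 1 and x7 = 1.
Check with x1=0 x2=1 x3=0 x4=0 x5=1 x6=1 x7=1:
g1 = x2 NAND x3 = 1 NAND 0 = 1
g2 = NOT g1 = NOT 1 = 0
g3 = g2 NOR x5 = 0 NOR 1 = 0
g4 = x6 NOR g3 = 1 NOR 0 = 0
g5 = g4 NAND g3 = 0 NAND 0 = 1
g6 = g5 NAND g1 = 1 NAND 1 = 0
g7 = g6 OR x1 = 0 OR 0 = 0
g8 = g7 OR g4 = 0 OR 0 = 0
g9 = g8 AND g1 = 0 AND 1 = 0
g10 = g9 NOR x4 = 0 NOR 0 = 1
g11 = g10 AND x7 = 1 AND 1 = 1
So g11 = 1 as required.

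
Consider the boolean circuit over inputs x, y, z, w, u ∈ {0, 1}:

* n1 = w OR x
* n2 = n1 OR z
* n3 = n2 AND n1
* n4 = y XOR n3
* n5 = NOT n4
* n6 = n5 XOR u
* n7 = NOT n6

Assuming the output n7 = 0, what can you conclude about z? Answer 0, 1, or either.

either

Both values of z occur among assignments with n7 = 0:
  z=0: x=0, y=0, z=0, w=0, u=0
  z=1: x=0, y=0, z=1, w=0, u=0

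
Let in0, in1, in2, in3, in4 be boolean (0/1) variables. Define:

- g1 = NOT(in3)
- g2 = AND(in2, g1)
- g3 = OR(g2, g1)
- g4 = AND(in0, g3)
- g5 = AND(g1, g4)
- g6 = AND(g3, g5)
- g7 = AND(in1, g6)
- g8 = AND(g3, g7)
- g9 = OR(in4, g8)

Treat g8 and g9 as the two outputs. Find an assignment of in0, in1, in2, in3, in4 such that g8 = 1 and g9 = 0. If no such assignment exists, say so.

Across all 32 input combinations, none give both g8 = 1 and g9 = 0.

no solution exists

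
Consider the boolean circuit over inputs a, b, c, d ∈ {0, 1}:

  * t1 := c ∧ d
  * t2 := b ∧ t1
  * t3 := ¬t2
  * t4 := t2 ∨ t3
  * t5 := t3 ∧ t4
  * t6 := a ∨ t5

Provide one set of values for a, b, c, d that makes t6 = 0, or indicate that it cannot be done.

t6 = a ∨ t5 must be 0, so both a = 0 and t5 = 0.
Check with a=0, b=1, c=1, d=1:
t1 = c ∧ d = 1 ∧ 1 = 1
t2 = b ∧ t1 = 1 ∧ 1 = 1
t3 = ¬t2 = ¬1 = 0
t4 = t2 ∨ t3 = 1 ∨ 0 = 1
t5 = t3 ∧ t4 = 0 ∧ 1 = 0
t6 = a ∨ t5 = 0 ∨ 0 = 0
So t6 = 0 as required.

a=0, b=1, c=1, d=1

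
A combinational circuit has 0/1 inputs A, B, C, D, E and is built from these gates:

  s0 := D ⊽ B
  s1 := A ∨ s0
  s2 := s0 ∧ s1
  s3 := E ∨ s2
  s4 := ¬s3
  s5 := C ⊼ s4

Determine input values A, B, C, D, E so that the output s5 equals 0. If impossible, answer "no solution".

s5 = C ⊼ s4 must be 0, so both C = 1 and s4 = 1.
s4 = ¬s3 must be 1, so s3 = 0.
Check with A=1, B=1, C=1, D=1, E=0:
s0 = D ⊽ B = 1 ⊽ 1 = 0
s1 = A ∨ s0 = 1 ∨ 0 = 1
s2 = s0 ∧ s1 = 0 ∧ 1 = 0
s3 = E ∨ s2 = 0 ∨ 0 = 0
s4 = ¬s3 = ¬0 = 1
s5 = C ⊼ s4 = 1 ⊼ 1 = 0
So s5 = 0 as required.

A=1, B=1, C=1, D=1, E=0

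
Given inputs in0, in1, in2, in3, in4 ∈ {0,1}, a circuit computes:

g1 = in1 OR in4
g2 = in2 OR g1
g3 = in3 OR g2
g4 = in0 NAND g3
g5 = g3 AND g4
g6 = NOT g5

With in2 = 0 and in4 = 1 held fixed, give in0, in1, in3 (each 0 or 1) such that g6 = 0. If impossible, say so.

Check with in2 = 0 and in4 = 1 and in0=0, in1=1, in3=1:
g1 = in1 OR in4 = 1 OR 1 = 1
g2 = in2 OR g1 = 0 OR 1 = 1
g3 = in3 OR g2 = 1 OR 1 = 1
g4 = in0 NAND g3 = 0 NAND 1 = 1
g5 = g3 AND g4 = 1 AND 1 = 1
g6 = NOT g5 = NOT 1 = 0
So g6 = 0.

in0=0, in1=1, in3=1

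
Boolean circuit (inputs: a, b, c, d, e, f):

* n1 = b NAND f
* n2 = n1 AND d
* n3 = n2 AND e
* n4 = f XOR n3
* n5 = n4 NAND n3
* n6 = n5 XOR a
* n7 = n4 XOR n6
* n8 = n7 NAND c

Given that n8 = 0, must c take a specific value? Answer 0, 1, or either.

1

n8 = n7 NAND c must be 0, so both n7 = 1 and c = 1.
n7 = n4 XOR n6 must be 1, so n4 and n6 differ.
Every assignment with n8 = 0 has c = 1; there are 16 such assignment(s).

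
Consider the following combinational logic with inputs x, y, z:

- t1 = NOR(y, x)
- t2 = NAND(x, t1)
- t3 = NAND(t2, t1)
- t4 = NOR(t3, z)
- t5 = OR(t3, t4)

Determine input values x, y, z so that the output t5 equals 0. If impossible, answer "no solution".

x=0, y=0, z=1

t5 = OR(t3, t4) must be 0, so both t3 = 0 and t4 = 0.
t3 = NAND(t2, t1) must be 0, so both t2 = 1 and t1 = 1.
t4 = NOR(t3, z) must be 0, so at least one of t3, z is 1.
Check with x=0, y=0, z=1:
t1 = NOR(y, x) = NOR(0, 0) = 1
t2 = NAND(x, t1) = NAND(0, 1) = 1
t3 = NAND(t2, t1) = NAND(1, 1) = 0
t4 = NOR(t3, z) = NOR(0, 1) = 0
t5 = OR(t3, t4) = OR(0, 0) = 0
So t5 = 0 as required.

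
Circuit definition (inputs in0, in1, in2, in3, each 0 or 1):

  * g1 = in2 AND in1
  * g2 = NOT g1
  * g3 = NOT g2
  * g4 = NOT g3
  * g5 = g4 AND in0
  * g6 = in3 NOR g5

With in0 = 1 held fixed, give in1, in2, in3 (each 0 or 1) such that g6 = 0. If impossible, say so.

g6 = in3 NOR g5 must be 0, so at least one of in3, g5 is 1.
Check with in0 = 1 and in1=0, in2=1, in3=1:
g1 = in2 AND in1 = 1 AND 0 = 0
g2 = NOT g1 = NOT 0 = 1
g3 = NOT g2 = NOT 1 = 0
g4 = NOT g3 = NOT 0 = 1
g5 = g4 AND in0 = 1 AND 1 = 1
g6 = in3 NOR g5 = 1 NOR 1 = 0
So g6 = 0.

in1=0, in2=1, in3=1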